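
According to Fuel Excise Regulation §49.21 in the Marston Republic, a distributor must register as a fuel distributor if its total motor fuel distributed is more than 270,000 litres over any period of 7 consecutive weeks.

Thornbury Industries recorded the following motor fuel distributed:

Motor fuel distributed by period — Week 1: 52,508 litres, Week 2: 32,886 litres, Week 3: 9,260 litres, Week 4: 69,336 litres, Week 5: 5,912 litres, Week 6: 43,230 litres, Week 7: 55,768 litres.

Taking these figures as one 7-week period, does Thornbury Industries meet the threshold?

No

Total motor fuel distributed: 52,508 litres + 32,886 litres + 9,260 litres + 69,336 litres + 5,912 litres + 43,230 litres + 55,768 litres = 268,900 litres.
268,900 litres ≤ 270,000 litres, so the threshold is not exceeded.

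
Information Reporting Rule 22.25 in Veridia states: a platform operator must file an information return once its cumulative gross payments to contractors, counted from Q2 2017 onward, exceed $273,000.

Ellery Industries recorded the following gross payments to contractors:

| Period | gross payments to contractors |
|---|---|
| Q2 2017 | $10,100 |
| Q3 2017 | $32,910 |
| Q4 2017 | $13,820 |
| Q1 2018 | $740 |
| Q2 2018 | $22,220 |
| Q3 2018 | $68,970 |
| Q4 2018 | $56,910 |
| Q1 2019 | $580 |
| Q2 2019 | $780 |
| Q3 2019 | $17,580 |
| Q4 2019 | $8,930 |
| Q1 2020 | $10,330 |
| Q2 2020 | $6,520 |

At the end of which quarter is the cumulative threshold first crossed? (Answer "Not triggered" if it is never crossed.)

Through Q2 2017: $10,100
Through Q3 2017: $43,010
Through Q4 2017: $56,830
Through Q1 2018: $57,570
Through Q2 2018: $79,790
Through Q3 2018: $148,760
Through Q4 2018: $205,670
Through Q1 2019: $206,250
Through Q2 2019: $207,030
Through Q3 2019: $224,610
Through Q4 2019: $233,540
Through Q1 2020: $243,870
Through Q2 2020: $250,390
Final cumulative total $250,390 ≤ $273,000; the threshold is never exceeded.

Not triggered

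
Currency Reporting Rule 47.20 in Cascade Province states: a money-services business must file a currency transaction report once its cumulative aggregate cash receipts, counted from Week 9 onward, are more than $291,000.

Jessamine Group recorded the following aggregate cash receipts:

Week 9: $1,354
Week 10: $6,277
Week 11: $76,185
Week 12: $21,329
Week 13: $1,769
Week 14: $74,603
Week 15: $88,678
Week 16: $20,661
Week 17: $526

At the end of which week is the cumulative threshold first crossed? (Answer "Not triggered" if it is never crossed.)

Week 17

Through Week 9: $1,354
Through Week 10: $7,631
Through Week 11: $83,816
Through Week 12: $105,145
Through Week 13: $106,914
Through Week 14: $181,517
Through Week 15: $270,195
Through Week 16: $290,856
Through Week 17: $291,382 ← exceeds threshold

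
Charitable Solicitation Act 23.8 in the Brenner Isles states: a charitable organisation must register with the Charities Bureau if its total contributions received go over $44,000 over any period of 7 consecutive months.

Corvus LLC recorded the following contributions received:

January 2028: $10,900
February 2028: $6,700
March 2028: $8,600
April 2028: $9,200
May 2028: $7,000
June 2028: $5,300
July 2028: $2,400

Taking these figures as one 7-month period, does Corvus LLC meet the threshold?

Yes

Total contributions received: $10,900 + $6,700 + $8,600 + $9,200 + $7,000 + $5,300 + $2,400 = $50,100.
$50,100 > $44,000, so the threshold is exceeded.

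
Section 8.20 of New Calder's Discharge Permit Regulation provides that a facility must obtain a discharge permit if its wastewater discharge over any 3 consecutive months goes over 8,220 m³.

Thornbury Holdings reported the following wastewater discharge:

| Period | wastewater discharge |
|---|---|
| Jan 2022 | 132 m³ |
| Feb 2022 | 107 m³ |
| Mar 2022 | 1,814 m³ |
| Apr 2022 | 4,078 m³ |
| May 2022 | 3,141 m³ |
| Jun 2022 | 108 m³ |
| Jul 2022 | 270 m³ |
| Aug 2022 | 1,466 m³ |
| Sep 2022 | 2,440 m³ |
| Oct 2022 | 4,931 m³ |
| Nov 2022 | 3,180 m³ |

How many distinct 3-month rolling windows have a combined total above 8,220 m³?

Jan 2022–Mar 2022: 132 m³ + 107 m³ + 1,814 m³ = 2,053 m³ (under)
Feb 2022–Apr 2022: 107 m³ + 1,814 m³ + 4,078 m³ = 5,999 m³ (under)
Mar 2022–May 2022: 1,814 m³ + 4,078 m³ + 3,141 m³ = 9,033 m³ (over)
Apr 2022–Jun 2022: 4,078 m³ + 3,141 m³ + 108 m³ = 7,327 m³ (under)
May 2022–Jul 2022: 3,141 m³ + 108 m³ + 270 m³ = 3,519 m³ (under)
Jun 2022–Aug 2022: 108 m³ + 270 m³ + 1,466 m³ = 1,844 m³ (under)
Jul 2022–Sep 2022: 270 m³ + 1,466 m³ + 2,440 m³ = 4,176 m³ (under)
Aug 2022–Oct 2022: 1,466 m³ + 2,440 m³ + 4,931 m³ = 8,837 m³ (over)
Sep 2022–Nov 2022: 2,440 m³ + 4,931 m³ + 3,180 m³ = 10,551 m³ (over)
3 windows exceed the threshold.

3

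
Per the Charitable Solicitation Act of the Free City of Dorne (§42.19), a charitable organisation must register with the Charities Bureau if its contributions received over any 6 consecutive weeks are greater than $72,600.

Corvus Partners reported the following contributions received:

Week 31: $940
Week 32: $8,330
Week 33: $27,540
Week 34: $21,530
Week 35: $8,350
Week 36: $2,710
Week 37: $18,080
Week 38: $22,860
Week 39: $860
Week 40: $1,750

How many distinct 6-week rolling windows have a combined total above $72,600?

3

Week 31–Week 36: $940 + $8,330 + $27,540 + $21,530 + $8,350 + $2,710 = $69,400 (under)
Week 32–Week 37: $8,330 + $27,540 + $21,530 + $8,350 + $2,710 + $18,080 = $86,540 (over)
Week 33–Week 38: $27,540 + $21,530 + $8,350 + $2,710 + $18,080 + $22,860 = $101,070 (over)
Week 34–Week 39: $21,530 + $8,350 + $2,710 + $18,080 + $22,860 + $860 = $74,390 (over)
Week 35–Week 40: $8,350 + $2,710 + $18,080 + $22,860 + $860 + $1,750 = $54,610 (under)
3 windows exceed the threshold.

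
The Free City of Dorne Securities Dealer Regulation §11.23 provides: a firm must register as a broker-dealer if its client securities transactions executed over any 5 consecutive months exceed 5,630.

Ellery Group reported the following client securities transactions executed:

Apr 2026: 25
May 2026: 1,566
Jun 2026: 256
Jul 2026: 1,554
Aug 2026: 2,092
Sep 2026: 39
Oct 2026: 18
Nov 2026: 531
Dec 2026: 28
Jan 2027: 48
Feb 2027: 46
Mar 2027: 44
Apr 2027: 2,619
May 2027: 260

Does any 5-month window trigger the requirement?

Apr 2026–Aug 2026: 25 + 1,566 + 256 + 1,554 + 2,092 = 5,493 (under)
May 2026–Sep 2026: 1,566 + 256 + 1,554 + 2,092 + 39 = 5,507 (under)
Jun 2026–Oct 2026: 256 + 1,554 + 2,092 + 39 + 18 = 3,959 (under)
Jul 2026–Nov 2026: 1,554 + 2,092 + 39 + 18 + 531 = 4,234 (under)
Aug 2026–Dec 2026: 2,092 + 39 + 18 + 531 + 28 = 2,708 (under)
Sep 2026–Jan 2027: 39 + 18 + 531 + 28 + 48 = 664 (under)
Oct 2026–Feb 2027: 18 + 531 + 28 + 48 + 46 = 671 (under)
Nov 2026–Mar 2027: 531 + 28 + 48 + 46 + 44 = 697 (under)
Dec 2026–Apr 2027: 28 + 48 + 46 + 44 + 2,619 = 2,785 (under)
Jan 2027–May 2027: 48 + 46 + 44 + 2,619 + 260 = 3,017 (under)
No window exceeds 5,630.

No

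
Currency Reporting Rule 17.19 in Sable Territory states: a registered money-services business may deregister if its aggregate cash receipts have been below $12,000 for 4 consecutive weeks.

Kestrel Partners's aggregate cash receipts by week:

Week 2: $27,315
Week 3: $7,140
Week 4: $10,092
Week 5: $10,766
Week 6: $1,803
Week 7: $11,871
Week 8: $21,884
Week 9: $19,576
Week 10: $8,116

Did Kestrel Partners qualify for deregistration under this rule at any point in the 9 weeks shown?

Weeks below $12,000: Week 3, Week 4, Week 5, Week 6, Week 7, Week 10.
Longest run of consecutive weeks below the threshold: 5.
5 ≥ 4, so Kestrel Partners became eligible.

Yes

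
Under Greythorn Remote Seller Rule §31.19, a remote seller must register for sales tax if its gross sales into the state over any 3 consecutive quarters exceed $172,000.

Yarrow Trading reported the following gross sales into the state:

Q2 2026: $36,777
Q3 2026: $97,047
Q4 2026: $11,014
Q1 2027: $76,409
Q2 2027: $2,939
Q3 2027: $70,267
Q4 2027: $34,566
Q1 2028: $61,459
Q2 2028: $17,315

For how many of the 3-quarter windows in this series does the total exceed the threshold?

1

Q2 2026–Q4 2026: $36,777 + $97,047 + $11,014 = $144,838 (under)
Q3 2026–Q1 2027: $97,047 + $11,014 + $76,409 = $184,470 (over)
Q4 2026–Q2 2027: $11,014 + $76,409 + $2,939 = $90,362 (under)
Q1 2027–Q3 2027: $76,409 + $2,939 + $70,267 = $149,615 (under)
Q2 2027–Q4 2027: $2,939 + $70,267 + $34,566 = $107,772 (under)
Q3 2027–Q1 2028: $70,267 + $34,566 + $61,459 = $166,292 (under)
Q4 2027–Q2 2028: $34,566 + $61,459 + $17,315 = $113,340 (under)
1 window exceeds the threshold.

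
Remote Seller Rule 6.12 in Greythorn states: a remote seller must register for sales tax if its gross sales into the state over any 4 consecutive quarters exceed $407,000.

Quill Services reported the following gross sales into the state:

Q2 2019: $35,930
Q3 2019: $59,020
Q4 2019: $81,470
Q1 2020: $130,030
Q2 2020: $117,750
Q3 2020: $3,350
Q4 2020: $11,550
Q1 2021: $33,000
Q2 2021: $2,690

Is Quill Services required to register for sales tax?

Q2 2019–Q1 2020: $35,930 + $59,020 + $81,470 + $130,030 = $306,450 (under)
Q3 2019–Q2 2020: $59,020 + $81,470 + $130,030 + $117,750 = $388,270 (under)
Q4 2019–Q3 2020: $81,470 + $130,030 + $117,750 + $3,350 = $332,600 (under)
Q1 2020–Q4 2020: $130,030 + $117,750 + $3,350 + $11,550 = $262,680 (under)
Q2 2020–Q1 2021: $117,750 + $3,350 + $11,550 + $33,000 = $165,650 (under)
Q3 2020–Q2 2021: $3,350 + $11,550 + $33,000 + $2,690 = $50,590 (under)
No window exceeds $407,000.

No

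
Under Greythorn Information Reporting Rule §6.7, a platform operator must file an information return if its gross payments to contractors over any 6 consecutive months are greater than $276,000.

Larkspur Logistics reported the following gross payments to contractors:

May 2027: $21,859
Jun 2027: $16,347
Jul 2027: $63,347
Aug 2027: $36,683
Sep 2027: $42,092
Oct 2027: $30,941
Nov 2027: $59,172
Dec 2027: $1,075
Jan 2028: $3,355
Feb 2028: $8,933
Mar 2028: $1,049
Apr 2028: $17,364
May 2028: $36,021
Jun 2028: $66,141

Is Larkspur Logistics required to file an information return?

No

May 2027–Oct 2027: $21,859 + $16,347 + $63,347 + $36,683 + $42,092 + $30,941 = $211,269 (under)
Jun 2027–Nov 2027: $16,347 + $63,347 + $36,683 + $42,092 + $30,941 + $59,172 = $248,582 (under)
Jul 2027–Dec 2027: $63,347 + $36,683 + $42,092 + $30,941 + $59,172 + $1,075 = $233,310 (under)
Aug 2027–Jan 2028: $36,683 + $42,092 + $30,941 + $59,172 + $1,075 + $3,355 = $173,318 (under)
Sep 2027–Feb 2028: $42,092 + $30,941 + $59,172 + $1,075 + $3,355 + $8,933 = $145,568 (under)
Oct 2027–Mar 2028: $30,941 + $59,172 + $1,075 + $3,355 + $8,933 + $1,049 = $104,525 (under)
Nov 2027–Apr 2028: $59,172 + $1,075 + $3,355 + $8,933 + $1,049 + $17,364 = $90,948 (under)
Dec 2027–May 2028: $1,075 + $3,355 + $8,933 + $1,049 + $17,364 + $36,021 = $67,797 (under)
Jan 2028–Jun 2028: $3,355 + $8,933 + $1,049 + $17,364 + $36,021 + $66,141 = $132,863 (under)
No window exceeds $276,000.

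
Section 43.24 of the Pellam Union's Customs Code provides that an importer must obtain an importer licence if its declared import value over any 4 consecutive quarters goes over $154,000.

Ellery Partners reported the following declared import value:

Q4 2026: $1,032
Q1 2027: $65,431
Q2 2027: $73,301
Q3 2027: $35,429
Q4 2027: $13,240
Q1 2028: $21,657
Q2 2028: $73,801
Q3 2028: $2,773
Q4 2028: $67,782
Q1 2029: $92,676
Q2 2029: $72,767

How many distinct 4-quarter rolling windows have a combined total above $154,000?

5

Q4 2026–Q3 2027: $1,032 + $65,431 + $73,301 + $35,429 = $175,193 (over)
Q1 2027–Q4 2027: $65,431 + $73,301 + $35,429 + $13,240 = $187,401 (over)
Q2 2027–Q1 2028: $73,301 + $35,429 + $13,240 + $21,657 = $143,627 (under)
Q3 2027–Q2 2028: $35,429 + $13,240 + $21,657 + $73,801 = $144,127 (under)
Q4 2027–Q3 2028: $13,240 + $21,657 + $73,801 + $2,773 = $111,471 (under)
Q1 2028–Q4 2028: $21,657 + $73,801 + $2,773 + $67,782 = $166,013 (over)
Q2 2028–Q1 2029: $73,801 + $2,773 + $67,782 + $92,676 = $237,032 (over)
Q3 2028–Q2 2029: $2,773 + $67,782 + $92,676 + $72,767 = $235,998 (over)
5 windows exceed the threshold.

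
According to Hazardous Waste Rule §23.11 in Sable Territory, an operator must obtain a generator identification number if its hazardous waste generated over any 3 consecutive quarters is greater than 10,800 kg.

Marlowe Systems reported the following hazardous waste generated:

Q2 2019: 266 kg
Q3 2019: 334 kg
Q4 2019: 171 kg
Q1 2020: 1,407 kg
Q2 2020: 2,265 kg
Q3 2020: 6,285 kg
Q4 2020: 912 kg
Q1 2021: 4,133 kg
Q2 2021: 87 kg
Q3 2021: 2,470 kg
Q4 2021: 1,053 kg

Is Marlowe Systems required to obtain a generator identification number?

Yes

Q2 2019–Q4 2019: 266 kg + 334 kg + 171 kg = 771 kg (under)
Q3 2019–Q1 2020: 334 kg + 171 kg + 1,407 kg = 1,912 kg (under)
Q4 2019–Q2 2020: 171 kg + 1,407 kg + 2,265 kg = 3,843 kg (under)
Q1 2020–Q3 2020: 1,407 kg + 2,265 kg + 6,285 kg = 9,957 kg (under)
Q2 2020–Q4 2020: 2,265 kg + 6,285 kg + 912 kg = 9,462 kg (under)
Q3 2020–Q1 2021: 6,285 kg + 912 kg + 4,133 kg = 11,330 kg (over)
Q4 2020–Q2 2021: 912 kg + 4,133 kg + 87 kg = 5,132 kg (under)
Q1 2021–Q3 2021: 4,133 kg + 87 kg + 2,470 kg = 6,690 kg (under)
Q2 2021–Q4 2021: 87 kg + 2,470 kg + 1,053 kg = 3,610 kg (under)
At least one window exceeds 10,800 kg.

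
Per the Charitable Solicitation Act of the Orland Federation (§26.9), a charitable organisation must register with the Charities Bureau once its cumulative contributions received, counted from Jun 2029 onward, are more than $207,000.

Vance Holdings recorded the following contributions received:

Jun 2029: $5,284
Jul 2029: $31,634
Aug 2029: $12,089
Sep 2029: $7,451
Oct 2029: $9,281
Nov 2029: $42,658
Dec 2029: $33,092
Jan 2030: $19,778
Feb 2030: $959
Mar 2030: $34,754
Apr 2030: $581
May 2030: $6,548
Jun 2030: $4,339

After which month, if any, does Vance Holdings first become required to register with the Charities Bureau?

Jun 2030

Through Jun 2029: $5,284
Through Jul 2029: $36,918
Through Aug 2029: $49,007
Through Sep 2029: $56,458
Through Oct 2029: $65,739
Through Nov 2029: $108,397
Through Dec 2029: $141,489
Through Jan 2030: $161,267
Through Feb 2030: $162,226
Through Mar 2030: $196,980
Through Apr 2030: $197,561
Through May 2030: $204,109
Through Jun 2030: $208,448 ← exceeds threshold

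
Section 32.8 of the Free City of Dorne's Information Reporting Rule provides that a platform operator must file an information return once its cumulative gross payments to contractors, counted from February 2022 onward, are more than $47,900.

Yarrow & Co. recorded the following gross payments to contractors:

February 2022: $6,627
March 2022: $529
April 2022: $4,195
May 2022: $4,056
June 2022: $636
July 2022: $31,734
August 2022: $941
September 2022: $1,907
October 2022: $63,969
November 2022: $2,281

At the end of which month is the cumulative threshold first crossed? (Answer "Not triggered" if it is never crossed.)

Through February 2022: $6,627
Through March 2022: $7,156
Through April 2022: $11,351
Through May 2022: $15,407
Through June 2022: $16,043
Through July 2022: $47,777
Through August 2022: $48,718 ← exceeds threshold

August 2022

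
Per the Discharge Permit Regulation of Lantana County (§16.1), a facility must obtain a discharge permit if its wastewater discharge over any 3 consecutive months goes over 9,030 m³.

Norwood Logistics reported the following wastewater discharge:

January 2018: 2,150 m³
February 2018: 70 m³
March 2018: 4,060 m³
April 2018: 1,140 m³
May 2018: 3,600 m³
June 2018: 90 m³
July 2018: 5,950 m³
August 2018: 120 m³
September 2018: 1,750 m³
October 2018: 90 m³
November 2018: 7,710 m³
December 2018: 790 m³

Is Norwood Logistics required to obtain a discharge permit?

January 2018–March 2018: 2,150 m³ + 70 m³ + 4,060 m³ = 6,280 m³ (under)
February 2018–April 2018: 70 m³ + 4,060 m³ + 1,140 m³ = 5,270 m³ (under)
March 2018–May 2018: 4,060 m³ + 1,140 m³ + 3,600 m³ = 8,800 m³ (under)
April 2018–June 2018: 1,140 m³ + 3,600 m³ + 90 m³ = 4,830 m³ (under)
May 2018–July 2018: 3,600 m³ + 90 m³ + 5,950 m³ = 9,640 m³ (over)
June 2018–August 2018: 90 m³ + 5,950 m³ + 120 m³ = 6,160 m³ (under)
July 2018–September 2018: 5,950 m³ + 120 m³ + 1,750 m³ = 7,820 m³ (under)
August 2018–October 2018: 120 m³ + 1,750 m³ + 90 m³ = 1,960 m³ (under)
September 2018–November 2018: 1,750 m³ + 90 m³ + 7,710 m³ = 9,550 m³ (over)
October 2018–December 2018: 90 m³ + 7,710 m³ + 790 m³ = 8,590 m³ (under)
At least one window exceeds 9,030 m³.

Yes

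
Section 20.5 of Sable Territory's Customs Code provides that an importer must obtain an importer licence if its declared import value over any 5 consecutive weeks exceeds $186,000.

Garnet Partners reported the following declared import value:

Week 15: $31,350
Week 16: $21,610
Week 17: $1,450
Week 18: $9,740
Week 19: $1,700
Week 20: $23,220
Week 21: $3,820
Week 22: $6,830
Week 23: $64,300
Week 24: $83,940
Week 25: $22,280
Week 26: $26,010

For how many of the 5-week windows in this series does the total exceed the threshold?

1

Week 15–Week 19: $31,350 + $21,610 + $1,450 + $9,740 + $1,700 = $65,850 (under)
Week 16–Week 20: $21,610 + $1,450 + $9,740 + $1,700 + $23,220 = $57,720 (under)
Week 17–Week 21: $1,450 + $9,740 + $1,700 + $23,220 + $3,820 = $39,930 (under)
Week 18–Week 22: $9,740 + $1,700 + $23,220 + $3,820 + $6,830 = $45,310 (under)
Week 19–Week 23: $1,700 + $23,220 + $3,820 + $6,830 + $64,300 = $99,870 (under)
Week 20–Week 24: $23,220 + $3,820 + $6,830 + $64,300 + $83,940 = $182,110 (under)
Week 21–Week 25: $3,820 + $6,830 + $64,300 + $83,940 + $22,280 = $181,170 (under)
Week 22–Week 26: $6,830 + $64,300 + $83,940 + $22,280 + $26,010 = $203,360 (over)
1 window exceeds the threshold.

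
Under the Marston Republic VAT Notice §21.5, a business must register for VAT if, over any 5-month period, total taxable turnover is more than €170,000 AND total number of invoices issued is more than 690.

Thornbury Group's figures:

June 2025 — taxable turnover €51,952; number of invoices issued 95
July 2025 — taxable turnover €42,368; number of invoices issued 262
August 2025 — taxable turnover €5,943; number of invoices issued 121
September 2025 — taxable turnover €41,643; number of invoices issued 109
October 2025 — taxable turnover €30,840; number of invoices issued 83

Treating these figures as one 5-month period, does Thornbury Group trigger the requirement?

No

Total taxable turnover: €51,952 + €42,368 + €5,943 + €41,643 + €30,840 = €172,746 (> €170,000).
Total number of invoices issued: 95 + 262 + 121 + 109 + 83 = 670 (≤ 690).
The test is 'and': the rule requires both, and at least one is not exceeded.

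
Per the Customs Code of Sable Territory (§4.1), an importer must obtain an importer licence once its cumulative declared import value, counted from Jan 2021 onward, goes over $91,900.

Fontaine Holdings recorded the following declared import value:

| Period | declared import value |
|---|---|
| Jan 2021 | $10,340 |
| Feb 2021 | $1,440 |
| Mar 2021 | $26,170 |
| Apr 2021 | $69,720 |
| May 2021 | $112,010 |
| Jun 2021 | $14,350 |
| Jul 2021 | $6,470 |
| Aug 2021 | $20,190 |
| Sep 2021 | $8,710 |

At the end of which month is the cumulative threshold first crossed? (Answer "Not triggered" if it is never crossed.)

Apr 2021

Through Jan 2021: $10,340
Through Feb 2021: $11,780
Through Mar 2021: $37,950
Through Apr 2021: $107,670 ← exceeds threshold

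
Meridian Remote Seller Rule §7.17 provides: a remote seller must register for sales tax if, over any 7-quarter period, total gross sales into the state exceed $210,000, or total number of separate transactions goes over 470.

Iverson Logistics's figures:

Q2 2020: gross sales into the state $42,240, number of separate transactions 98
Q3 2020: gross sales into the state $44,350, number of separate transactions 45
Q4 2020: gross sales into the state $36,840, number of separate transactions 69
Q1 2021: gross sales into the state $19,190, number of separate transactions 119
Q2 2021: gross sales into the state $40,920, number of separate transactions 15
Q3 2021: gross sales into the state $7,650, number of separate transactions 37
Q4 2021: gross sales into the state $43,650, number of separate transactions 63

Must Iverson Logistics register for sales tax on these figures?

Total gross sales into the state: $42,240 + $44,350 + $36,840 + $19,190 + $40,920 + $7,650 + $43,650 = $234,840 (> $210,000).
Total number of separate transactions: 98 + 45 + 69 + 119 + 15 + 37 + 63 = 446 (≤ 470).
The test is 'or': at least one threshold is exceeded.

Yes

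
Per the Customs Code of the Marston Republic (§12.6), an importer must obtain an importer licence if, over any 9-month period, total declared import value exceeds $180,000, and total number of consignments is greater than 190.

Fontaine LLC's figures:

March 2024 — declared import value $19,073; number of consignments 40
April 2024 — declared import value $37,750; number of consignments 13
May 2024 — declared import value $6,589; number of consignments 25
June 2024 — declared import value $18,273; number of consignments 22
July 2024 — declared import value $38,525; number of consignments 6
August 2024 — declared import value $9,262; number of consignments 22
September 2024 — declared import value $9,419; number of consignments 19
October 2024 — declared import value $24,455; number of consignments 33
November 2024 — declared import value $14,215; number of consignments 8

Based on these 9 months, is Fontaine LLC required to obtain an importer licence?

Total declared import value: $19,073 + $37,750 + $6,589 + $18,273 + $38,525 + $9,262 + $9,419 + $24,455 + $14,215 = $177,561 (≤ $180,000).
Total number of consignments: 40 + 13 + 25 + 22 + 6 + 22 + 19 + 33 + 8 = 188 (≤ 190).
The test is 'and': the rule requires both, and at least one is not exceeded.

No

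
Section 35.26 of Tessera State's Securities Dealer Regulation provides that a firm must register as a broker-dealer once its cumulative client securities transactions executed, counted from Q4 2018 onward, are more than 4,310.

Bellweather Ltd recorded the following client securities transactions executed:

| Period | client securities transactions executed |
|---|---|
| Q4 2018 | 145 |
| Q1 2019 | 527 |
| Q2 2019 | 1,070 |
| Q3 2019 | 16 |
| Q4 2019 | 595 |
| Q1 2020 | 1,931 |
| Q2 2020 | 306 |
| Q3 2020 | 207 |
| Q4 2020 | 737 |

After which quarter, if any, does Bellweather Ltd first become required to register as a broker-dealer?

Q2 2020

Through Q4 2018: 145
Through Q1 2019: 672
Through Q2 2019: 1,742
Through Q3 2019: 1,758
Through Q4 2019: 2,353
Through Q1 2020: 4,284
Through Q2 2020: 4,590 ← exceeds threshold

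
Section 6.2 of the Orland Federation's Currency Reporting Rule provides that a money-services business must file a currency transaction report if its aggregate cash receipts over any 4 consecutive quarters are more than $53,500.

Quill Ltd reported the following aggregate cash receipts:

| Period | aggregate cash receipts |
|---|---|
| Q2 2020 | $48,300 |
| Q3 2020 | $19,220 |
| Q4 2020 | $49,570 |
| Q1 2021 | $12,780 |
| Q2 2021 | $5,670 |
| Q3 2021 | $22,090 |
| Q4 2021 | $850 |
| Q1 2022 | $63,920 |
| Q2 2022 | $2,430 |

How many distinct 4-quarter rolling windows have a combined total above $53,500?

5

Q2 2020–Q1 2021: $48,300 + $19,220 + $49,570 + $12,780 = $129,870 (over)
Q3 2020–Q2 2021: $19,220 + $49,570 + $12,780 + $5,670 = $87,240 (over)
Q4 2020–Q3 2021: $49,570 + $12,780 + $5,670 + $22,090 = $90,110 (over)
Q1 2021–Q4 2021: $12,780 + $5,670 + $22,090 + $850 = $41,390 (under)
Q2 2021–Q1 2022: $5,670 + $22,090 + $850 + $63,920 = $92,530 (over)
Q3 2021–Q2 2022: $22,090 + $850 + $63,920 + $2,430 = $89,290 (over)
5 windows exceed the threshold.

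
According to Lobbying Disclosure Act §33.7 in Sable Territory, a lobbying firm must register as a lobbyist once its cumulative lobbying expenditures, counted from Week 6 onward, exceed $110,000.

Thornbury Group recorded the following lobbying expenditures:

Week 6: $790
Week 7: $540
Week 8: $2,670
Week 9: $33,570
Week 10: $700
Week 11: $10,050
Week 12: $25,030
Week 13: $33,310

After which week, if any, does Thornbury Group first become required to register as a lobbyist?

Not triggered

Through Week 6: $790
Through Week 7: $1,330
Through Week 8: $4,000
Through Week 9: $37,570
Through Week 10: $38,270
Through Week 11: $48,320
Through Week 12: $73,350
Through Week 13: $106,660
Final cumulative total $106,660 ≤ $110,000; the threshold is never exceeded.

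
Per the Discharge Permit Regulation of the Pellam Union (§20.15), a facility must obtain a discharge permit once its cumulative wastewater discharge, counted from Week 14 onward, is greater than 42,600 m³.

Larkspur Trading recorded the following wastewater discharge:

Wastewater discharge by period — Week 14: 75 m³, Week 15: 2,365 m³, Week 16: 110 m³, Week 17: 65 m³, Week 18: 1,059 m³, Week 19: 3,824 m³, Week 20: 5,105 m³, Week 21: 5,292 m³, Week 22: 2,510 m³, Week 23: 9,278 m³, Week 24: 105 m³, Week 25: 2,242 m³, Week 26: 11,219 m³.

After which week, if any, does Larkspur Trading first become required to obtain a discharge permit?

Week 26

Through Week 14: 75 m³
Through Week 15: 2,440 m³
Through Week 16: 2,550 m³
Through Week 17: 2,615 m³
Through Week 18: 3,674 m³
Through Week 19: 7,498 m³
Through Week 20: 12,603 m³
Through Week 21: 17,895 m³
Through Week 22: 20,405 m³
Through Week 23: 29,683 m³
Through Week 24: 29,788 m³
Through Week 25: 32,030 m³
Through Week 26: 43,249 m³ ← exceeds threshold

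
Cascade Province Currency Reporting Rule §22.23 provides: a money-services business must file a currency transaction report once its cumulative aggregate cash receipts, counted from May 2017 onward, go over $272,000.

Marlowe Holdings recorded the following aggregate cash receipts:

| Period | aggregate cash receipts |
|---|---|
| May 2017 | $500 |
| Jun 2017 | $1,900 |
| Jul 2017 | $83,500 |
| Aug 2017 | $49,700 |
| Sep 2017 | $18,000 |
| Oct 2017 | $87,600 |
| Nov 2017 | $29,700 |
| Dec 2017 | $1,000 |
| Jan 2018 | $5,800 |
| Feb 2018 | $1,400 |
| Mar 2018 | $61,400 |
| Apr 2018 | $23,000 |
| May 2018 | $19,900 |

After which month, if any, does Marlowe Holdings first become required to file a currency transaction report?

Through May 2017: $500
Through Jun 2017: $2,400
Through Jul 2017: $85,900
Through Aug 2017: $135,600
Through Sep 2017: $153,600
Through Oct 2017: $241,200
Through Nov 2017: $270,900
Through Dec 2017: $271,900
Through Jan 2018: $277,700 ← exceeds threshold

Jan 2018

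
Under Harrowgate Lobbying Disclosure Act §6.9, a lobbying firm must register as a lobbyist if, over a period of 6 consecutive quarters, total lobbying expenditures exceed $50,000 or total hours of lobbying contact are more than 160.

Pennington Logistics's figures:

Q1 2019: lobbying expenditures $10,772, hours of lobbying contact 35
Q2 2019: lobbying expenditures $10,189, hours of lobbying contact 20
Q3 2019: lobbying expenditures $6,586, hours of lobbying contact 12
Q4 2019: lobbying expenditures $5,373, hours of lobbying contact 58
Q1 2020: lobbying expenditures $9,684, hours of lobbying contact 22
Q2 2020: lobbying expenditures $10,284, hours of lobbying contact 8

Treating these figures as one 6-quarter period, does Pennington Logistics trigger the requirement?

Total lobbying expenditures: $10,772 + $10,189 + $6,586 + $5,373 + $9,684 + $10,284 = $52,888 (> $50,000).
Total hours of lobbying contact: 35 + 20 + 12 + 58 + 22 + 8 = 155 (≤ 160).
The test is 'or': at least one threshold is exceeded.

Yes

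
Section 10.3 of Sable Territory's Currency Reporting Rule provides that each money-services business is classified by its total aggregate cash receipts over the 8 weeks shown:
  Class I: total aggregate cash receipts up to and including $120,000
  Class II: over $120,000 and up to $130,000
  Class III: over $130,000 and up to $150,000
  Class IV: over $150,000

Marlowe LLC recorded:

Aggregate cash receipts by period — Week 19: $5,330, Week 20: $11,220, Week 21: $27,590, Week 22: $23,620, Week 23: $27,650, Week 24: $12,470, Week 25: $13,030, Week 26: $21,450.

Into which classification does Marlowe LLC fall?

Total aggregate cash receipts: $5,330 + $11,220 + $27,590 + $23,620 + $27,650 + $12,470 + $13,030 + $21,450 = $142,360.
$130,000 < $142,360 ≤ $150,000, so Class III applies.

Class III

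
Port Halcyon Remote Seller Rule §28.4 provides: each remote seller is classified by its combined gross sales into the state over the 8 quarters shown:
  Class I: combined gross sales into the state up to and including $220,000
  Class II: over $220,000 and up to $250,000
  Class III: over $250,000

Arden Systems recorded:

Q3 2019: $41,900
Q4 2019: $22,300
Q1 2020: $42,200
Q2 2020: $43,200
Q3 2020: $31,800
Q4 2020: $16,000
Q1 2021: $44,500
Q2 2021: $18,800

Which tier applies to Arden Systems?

Combined gross sales into the state: $41,900 + $22,300 + $42,200 + $43,200 + $31,800 + $16,000 + $44,500 + $18,800 = $260,700.
$260,700 > $250,000, so Class III applies.

Class III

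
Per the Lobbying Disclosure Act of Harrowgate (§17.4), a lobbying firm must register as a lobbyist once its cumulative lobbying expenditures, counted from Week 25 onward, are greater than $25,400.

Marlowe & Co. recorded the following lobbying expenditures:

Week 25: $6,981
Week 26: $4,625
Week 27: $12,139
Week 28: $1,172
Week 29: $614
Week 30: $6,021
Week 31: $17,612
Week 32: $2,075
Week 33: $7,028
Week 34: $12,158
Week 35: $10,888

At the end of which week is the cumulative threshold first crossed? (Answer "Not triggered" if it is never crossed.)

Through Week 25: $6,981
Through Week 26: $11,606
Through Week 27: $23,745
Through Week 28: $24,917
Through Week 29: $25,531 ← exceeds threshold

Week 29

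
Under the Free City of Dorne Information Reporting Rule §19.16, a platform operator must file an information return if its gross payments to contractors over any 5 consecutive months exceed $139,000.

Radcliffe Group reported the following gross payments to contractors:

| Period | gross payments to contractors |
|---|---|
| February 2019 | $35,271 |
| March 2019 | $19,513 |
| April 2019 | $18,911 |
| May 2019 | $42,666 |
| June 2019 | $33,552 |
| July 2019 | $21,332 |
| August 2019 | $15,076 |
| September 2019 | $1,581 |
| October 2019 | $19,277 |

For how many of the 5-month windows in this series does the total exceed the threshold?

1

February 2019–June 2019: $35,271 + $19,513 + $18,911 + $42,666 + $33,552 = $149,913 (over)
March 2019–July 2019: $19,513 + $18,911 + $42,666 + $33,552 + $21,332 = $135,974 (under)
April 2019–August 2019: $18,911 + $42,666 + $33,552 + $21,332 + $15,076 = $131,537 (under)
May 2019–September 2019: $42,666 + $33,552 + $21,332 + $15,076 + $1,581 = $114,207 (under)
June 2019–October 2019: $33,552 + $21,332 + $15,076 + $1,581 + $19,277 = $90,818 (under)
1 window exceeds the threshold.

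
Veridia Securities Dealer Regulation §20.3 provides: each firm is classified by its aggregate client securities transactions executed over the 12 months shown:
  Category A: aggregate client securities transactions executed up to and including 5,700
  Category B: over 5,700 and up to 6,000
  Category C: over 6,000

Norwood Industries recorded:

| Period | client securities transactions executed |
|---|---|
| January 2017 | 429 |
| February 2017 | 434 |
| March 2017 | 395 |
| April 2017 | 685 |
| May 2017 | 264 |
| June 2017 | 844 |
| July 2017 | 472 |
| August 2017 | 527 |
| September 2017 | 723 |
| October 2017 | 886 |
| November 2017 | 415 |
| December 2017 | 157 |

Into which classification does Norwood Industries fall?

Category C

Aggregate client securities transactions executed: 429 + 434 + 395 + 685 + 264 + 844 + 472 + 527 + 723 + 886 + 415 + 157 = 6,231.
6,231 > 6,000, so Category C applies.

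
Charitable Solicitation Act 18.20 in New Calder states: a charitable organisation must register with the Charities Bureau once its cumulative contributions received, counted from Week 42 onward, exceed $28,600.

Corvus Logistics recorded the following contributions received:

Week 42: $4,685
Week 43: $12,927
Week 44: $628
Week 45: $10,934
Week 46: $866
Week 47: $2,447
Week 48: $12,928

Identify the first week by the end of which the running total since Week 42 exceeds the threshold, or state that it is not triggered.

Through Week 42: $4,685
Through Week 43: $17,612
Through Week 44: $18,240
Through Week 45: $29,174 ← exceeds threshold

Week 45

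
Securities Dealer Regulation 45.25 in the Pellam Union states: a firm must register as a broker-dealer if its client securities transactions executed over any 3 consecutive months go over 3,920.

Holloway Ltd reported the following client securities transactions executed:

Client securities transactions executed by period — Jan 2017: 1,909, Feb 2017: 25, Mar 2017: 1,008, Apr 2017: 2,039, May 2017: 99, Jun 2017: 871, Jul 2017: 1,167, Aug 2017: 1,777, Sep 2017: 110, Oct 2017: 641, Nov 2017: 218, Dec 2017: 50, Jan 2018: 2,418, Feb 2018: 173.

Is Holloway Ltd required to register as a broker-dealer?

No

Jan 2017–Mar 2017: 1,909 + 25 + 1,008 = 2,942 (under)
Feb 2017–Apr 2017: 25 + 1,008 + 2,039 = 3,072 (under)
Mar 2017–May 2017: 1,008 + 2,039 + 99 = 3,146 (under)
Apr 2017–Jun 2017: 2,039 + 99 + 871 = 3,009 (under)
May 2017–Jul 2017: 99 + 871 + 1,167 = 2,137 (under)
Jun 2017–Aug 2017: 871 + 1,167 + 1,777 = 3,815 (under)
Jul 2017–Sep 2017: 1,167 + 1,777 + 110 = 3,054 (under)
Aug 2017–Oct 2017: 1,777 + 110 + 641 = 2,528 (under)
Sep 2017–Nov 2017: 110 + 641 + 218 = 969 (under)
Oct 2017–Dec 2017: 641 + 218 + 50 = 909 (under)
Nov 2017–Jan 2018: 218 + 50 + 2,418 = 2,686 (under)
Dec 2017–Feb 2018: 50 + 2,418 + 173 = 2,641 (under)
No window exceeds 3,920.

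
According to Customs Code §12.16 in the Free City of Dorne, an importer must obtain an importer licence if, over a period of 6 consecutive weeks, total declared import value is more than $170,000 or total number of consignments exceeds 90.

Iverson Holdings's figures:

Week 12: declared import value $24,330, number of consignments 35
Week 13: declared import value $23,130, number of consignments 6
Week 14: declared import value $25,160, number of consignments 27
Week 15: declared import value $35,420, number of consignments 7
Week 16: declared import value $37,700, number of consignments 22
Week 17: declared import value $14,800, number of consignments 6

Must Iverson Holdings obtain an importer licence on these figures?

Total declared import value: $24,330 + $23,130 + $25,160 + $35,420 + $37,700 + $14,800 = $160,540 (≤ $170,000).
Total number of consignments: 35 + 6 + 27 + 7 + 22 + 6 = 103 (> 90).
The test is 'or': at least one threshold is exceeded.

Yes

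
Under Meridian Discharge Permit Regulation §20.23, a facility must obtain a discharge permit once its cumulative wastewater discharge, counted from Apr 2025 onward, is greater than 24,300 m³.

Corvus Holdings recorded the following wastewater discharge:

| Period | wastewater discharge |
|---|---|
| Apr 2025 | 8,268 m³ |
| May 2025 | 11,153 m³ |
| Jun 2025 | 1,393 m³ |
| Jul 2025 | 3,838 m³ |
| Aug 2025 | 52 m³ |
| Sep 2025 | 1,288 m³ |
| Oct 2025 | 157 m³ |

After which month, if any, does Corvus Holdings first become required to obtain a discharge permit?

Jul 2025

Through Apr 2025: 8,268 m³
Through May 2025: 19,421 m³
Through Jun 2025: 20,814 m³
Through Jul 2025: 24,652 m³ ← exceeds threshold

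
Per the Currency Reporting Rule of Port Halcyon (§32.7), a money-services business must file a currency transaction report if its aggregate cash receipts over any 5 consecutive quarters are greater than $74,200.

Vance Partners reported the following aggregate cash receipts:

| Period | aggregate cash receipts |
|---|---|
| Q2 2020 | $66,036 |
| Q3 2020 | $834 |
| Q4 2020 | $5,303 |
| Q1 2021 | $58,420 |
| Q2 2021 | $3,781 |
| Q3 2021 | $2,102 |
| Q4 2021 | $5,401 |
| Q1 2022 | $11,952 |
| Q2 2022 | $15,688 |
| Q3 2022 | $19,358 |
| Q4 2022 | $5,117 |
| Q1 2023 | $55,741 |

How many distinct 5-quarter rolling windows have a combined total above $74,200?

4

Q2 2020–Q2 2021: $66,036 + $834 + $5,303 + $58,420 + $3,781 = $134,374 (over)
Q3 2020–Q3 2021: $834 + $5,303 + $58,420 + $3,781 + $2,102 = $70,440 (under)
Q4 2020–Q4 2021: $5,303 + $58,420 + $3,781 + $2,102 + $5,401 = $75,007 (over)
Q1 2021–Q1 2022: $58,420 + $3,781 + $2,102 + $5,401 + $11,952 = $81,656 (over)
Q2 2021–Q2 2022: $3,781 + $2,102 + $5,401 + $11,952 + $15,688 = $38,924 (under)
Q3 2021–Q3 2022: $2,102 + $5,401 + $11,952 + $15,688 + $19,358 = $54,501 (under)
Q4 2021–Q4 2022: $5,401 + $11,952 + $15,688 + $19,358 + $5,117 = $57,516 (under)
Q1 2022–Q1 2023: $11,952 + $15,688 + $19,358 + $5,117 + $55,741 = $107,856 (over)
4 windows exceed the threshold.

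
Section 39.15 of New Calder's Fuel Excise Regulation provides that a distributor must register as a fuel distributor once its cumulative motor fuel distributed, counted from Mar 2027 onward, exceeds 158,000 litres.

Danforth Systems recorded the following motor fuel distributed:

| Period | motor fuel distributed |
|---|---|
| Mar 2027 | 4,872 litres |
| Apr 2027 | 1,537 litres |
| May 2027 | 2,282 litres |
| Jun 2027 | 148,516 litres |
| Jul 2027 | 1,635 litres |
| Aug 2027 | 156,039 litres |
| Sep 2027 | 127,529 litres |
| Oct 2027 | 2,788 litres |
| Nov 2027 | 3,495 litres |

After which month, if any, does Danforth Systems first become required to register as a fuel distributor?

Through Mar 2027: 4,872 litres
Through Apr 2027: 6,409 litres
Through May 2027: 8,691 litres
Through Jun 2027: 157,207 litres
Through Jul 2027: 158,842 litres ← exceeds threshold

Jul 2027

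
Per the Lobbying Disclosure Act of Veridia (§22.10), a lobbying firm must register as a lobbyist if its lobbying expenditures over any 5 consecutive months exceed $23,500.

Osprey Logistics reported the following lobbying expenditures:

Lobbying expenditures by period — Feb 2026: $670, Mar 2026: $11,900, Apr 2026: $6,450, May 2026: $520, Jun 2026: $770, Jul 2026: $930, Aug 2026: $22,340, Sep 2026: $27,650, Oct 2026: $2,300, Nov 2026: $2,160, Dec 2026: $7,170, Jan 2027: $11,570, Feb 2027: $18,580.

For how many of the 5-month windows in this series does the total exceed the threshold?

Feb 2026–Jun 2026: $670 + $11,900 + $6,450 + $520 + $770 = $20,310 (under)
Mar 2026–Jul 2026: $11,900 + $6,450 + $520 + $770 + $930 = $20,570 (under)
Apr 2026–Aug 2026: $6,450 + $520 + $770 + $930 + $22,340 = $31,010 (over)
May 2026–Sep 2026: $520 + $770 + $930 + $22,340 + $27,650 = $52,210 (over)
Jun 2026–Oct 2026: $770 + $930 + $22,340 + $27,650 + $2,300 = $53,990 (over)
Jul 2026–Nov 2026: $930 + $22,340 + $27,650 + $2,300 + $2,160 = $55,380 (over)
Aug 2026–Dec 2026: $22,340 + $27,650 + $2,300 + $2,160 + $7,170 = $61,620 (over)
Sep 2026–Jan 2027: $27,650 + $2,300 + $2,160 + $7,170 + $11,570 = $50,850 (over)
Oct 2026–Feb 2027: $2,300 + $2,160 + $7,170 + $11,570 + $18,580 = $41,780 (over)
7 windows exceed the threshold.

7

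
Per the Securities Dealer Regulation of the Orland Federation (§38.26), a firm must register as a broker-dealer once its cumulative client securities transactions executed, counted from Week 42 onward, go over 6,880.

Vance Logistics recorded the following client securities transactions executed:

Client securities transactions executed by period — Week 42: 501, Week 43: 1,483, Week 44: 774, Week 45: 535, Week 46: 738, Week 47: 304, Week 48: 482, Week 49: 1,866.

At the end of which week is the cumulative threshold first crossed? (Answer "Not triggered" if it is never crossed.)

Not triggered

Through Week 42: 501
Through Week 43: 1,984
Through Week 44: 2,758
Through Week 45: 3,293
Through Week 46: 4,031
Through Week 47: 4,335
Through Week 48: 4,817
Through Week 49: 6,683
Final cumulative total 6,683 ≤ 6,880; the threshold is never exceeded.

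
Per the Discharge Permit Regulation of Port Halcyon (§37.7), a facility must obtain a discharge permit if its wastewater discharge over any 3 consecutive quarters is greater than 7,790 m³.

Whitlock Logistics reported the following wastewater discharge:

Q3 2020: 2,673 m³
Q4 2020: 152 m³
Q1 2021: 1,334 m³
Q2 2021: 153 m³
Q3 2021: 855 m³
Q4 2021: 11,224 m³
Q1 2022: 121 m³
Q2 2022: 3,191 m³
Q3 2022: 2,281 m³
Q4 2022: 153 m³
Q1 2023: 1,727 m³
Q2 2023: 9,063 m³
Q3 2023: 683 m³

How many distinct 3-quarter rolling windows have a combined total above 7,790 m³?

Q3 2020–Q1 2021: 2,673 m³ + 152 m³ + 1,334 m³ = 4,159 m³ (under)
Q4 2020–Q2 2021: 152 m³ + 1,334 m³ + 153 m³ = 1,639 m³ (under)
Q1 2021–Q3 2021: 1,334 m³ + 153 m³ + 855 m³ = 2,342 m³ (under)
Q2 2021–Q4 2021: 153 m³ + 855 m³ + 11,224 m³ = 12,232 m³ (over)
Q3 2021–Q1 2022: 855 m³ + 11,224 m³ + 121 m³ = 12,200 m³ (over)
Q4 2021–Q2 2022: 11,224 m³ + 121 m³ + 3,191 m³ = 14,536 m³ (over)
Q1 2022–Q3 2022: 121 m³ + 3,191 m³ + 2,281 m³ = 5,593 m³ (under)
Q2 2022–Q4 2022: 3,191 m³ + 2,281 m³ + 153 m³ = 5,625 m³ (under)
Q3 2022–Q1 2023: 2,281 m³ + 153 m³ + 1,727 m³ = 4,161 m³ (under)
Q4 2022–Q2 2023: 153 m³ + 1,727 m³ + 9,063 m³ = 10,943 m³ (over)
Q1 2023–Q3 2023: 1,727 m³ + 9,063 m³ + 683 m³ = 11,473 m³ (over)
5 windows exceed the threshold.

5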